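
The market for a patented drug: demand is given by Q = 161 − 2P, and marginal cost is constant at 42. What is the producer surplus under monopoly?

Inverting demand: P = 80.5 − 0.5Q.
The monopolist equates marginal revenue to marginal cost: 80.5 − Q = 42, so Q = 38.5. From demand, P = 61.25.
PS = (61.25 − 42)·38.5 = 741.125.

PS = 741.125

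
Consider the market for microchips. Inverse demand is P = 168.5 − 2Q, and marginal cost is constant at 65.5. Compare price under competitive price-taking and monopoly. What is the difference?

Price rises by 51.5

Perfect competition: P = MC = 65.5, so 168.5 − 2Q = 65.5 and Q = 51.5.
Monopoly sets MR = MC: 168.5 − 4Q = 65.5 ⇒ Q = 25.75, P = 168.5 − 2·25.75 = 117.
Change in price: 117 − 65.5 = 51.5.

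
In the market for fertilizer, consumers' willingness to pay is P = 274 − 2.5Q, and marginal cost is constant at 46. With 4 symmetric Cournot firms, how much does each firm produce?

In a 4-firm Cournot equilibrium, symmetry and the first-order condition give q = (274 − 46)/(12.5) = 18.24. So Q = 72.96 and P = 91.6.

q_i = 18.24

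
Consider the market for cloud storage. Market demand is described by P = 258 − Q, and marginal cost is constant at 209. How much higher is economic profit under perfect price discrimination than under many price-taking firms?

Economic profit rises by 1200.5

Under competition P = MC = 209, so Q = (258 − 209)/1 = 49.
Profit = (209 − 209)·49 = 0.
Under first-degree price discrimination the firm charges each unit its demand price and produces up to where P = MC, i.e. Q = 49. Consumer surplus is zero; producer surplus equals total surplus.
PS equals the full surplus area, 1200.5. Profit = 1200.5 = 1200.5.
Change in economic profit: 1200.5 − 0 = 1200.5.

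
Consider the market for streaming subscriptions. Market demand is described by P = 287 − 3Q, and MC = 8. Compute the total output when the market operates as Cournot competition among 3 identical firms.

Q = 69.75

Cournot with 3 identical firms: the symmetric best-response condition is 287 − 12q = 8. Each firm produces q = 23.25, total output Q = 69.75, price P = 77.75.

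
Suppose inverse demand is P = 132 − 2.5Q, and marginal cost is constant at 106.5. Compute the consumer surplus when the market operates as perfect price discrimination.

CS = 0

Under first-degree price discrimination the firm charges each unit its demand price and produces up to where P = MC, i.e. Q = 10.2. Consumer surplus is zero; producer surplus equals total surplus.
CS = 0.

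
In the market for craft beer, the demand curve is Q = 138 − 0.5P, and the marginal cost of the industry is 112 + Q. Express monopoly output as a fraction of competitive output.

Q_m/Q_c = 0.6

Inverting demand: P = 276 − 2Q.
A monopolist chooses Q where MR = MC. MR = 276 − 4Q; setting this equal to 112 + Q gives Q = 32.8 and P = 210.4.
Competitive equilibrium sets price equal to marginal cost: 276 − 2Q = 112 + Q, so Q = 164/3 and P = 500/3.
Ratio Q_m/Q_c = 32.8/(164/3) = 0.6.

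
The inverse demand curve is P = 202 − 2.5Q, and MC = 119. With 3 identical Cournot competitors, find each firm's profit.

π_i = 172.225

In a 3-firm Cournot equilibrium, symmetry and the first-order condition give q = (202 − 119)/(10) = 8.3. So Q = 24.9 and P = 139.75.
Each firm's profit = (139.75 − 119)·8.3 = 172.225.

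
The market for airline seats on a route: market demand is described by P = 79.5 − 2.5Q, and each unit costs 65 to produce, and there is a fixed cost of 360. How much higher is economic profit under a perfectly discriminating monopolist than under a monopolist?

Economic profit rises by 21.025

A monopolist chooses Q where MR = MC. MR = 79.5 − 5Q; setting this equal to 65 gives Q = 2.9 and P = 72.25.
Profit = (72.25 − 65)·2.9 − 360 = −338.975.
A perfectly discriminating monopolist sells every unit with P(Q) ≥ MC(Q), so output equals the competitive quantity Q = 5.8. Each buyer pays their reservation price, so CS = 0 and the firm captures all surplus.
PS equals the full surplus area, 42.05. Profit = 42.05 − 360 = −317.95.
Change in economic profit: −317.95 − −338.975 = 21.025.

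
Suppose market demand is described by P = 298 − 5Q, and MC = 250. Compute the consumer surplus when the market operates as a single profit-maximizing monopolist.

CS = 57.6

A monopolist chooses Q where MR = MC. MR = 298 − 10Q; setting this equal to 250 gives Q = 4.8 and P = 274.
CS = ½·(298 − 274)·4.8 = 57.6.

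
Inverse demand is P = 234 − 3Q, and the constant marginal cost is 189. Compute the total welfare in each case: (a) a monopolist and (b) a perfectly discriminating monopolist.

Monopoly: TS = 253.125; Perfect PD: TS = 337.5

A monopolist chooses Q where MR = MC. MR = 234 − 6Q; setting this equal to 189 gives Q = 7.5 and P = 211.5.
CS = ½·(234 − 211.5)·7.5 = 84.375; PS = (211.5 − 189)·7.5 = 168.75; TS = 253.125.
Under first-degree price discrimination the firm charges each unit its demand price and produces up to where P = MC, i.e. Q = 15. Consumer surplus is zero; producer surplus equals total surplus.
TS = 337.5 (equal to competitive TS).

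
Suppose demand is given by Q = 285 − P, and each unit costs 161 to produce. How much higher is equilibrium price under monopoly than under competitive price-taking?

Equilibrium price rises by 62

Inverting demand: P = 285 − Q.
Under competition P = MC = 161, so Q = (285 − 161)/1 = 124.
Monopoly sets MR = MC: 285 − 2Q = 161 ⇒ Q = 62, P = 285 − 62 = 223.
Change in equilibrium price: 223 − 161 = 62.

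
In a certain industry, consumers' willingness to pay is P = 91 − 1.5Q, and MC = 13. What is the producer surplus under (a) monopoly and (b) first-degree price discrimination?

Monopoly sets MR = MC: 91 − 3Q = 13 ⇒ Q = 26, P = 91 − 1.5·26 = 52.
PS = (52 − 13)·26 = 1014.
Under first-degree price discrimination the firm charges each unit its demand price and produces up to where P = MC, i.e. Q = 52. Consumer surplus is zero; producer surplus equals total surplus.
PS = ½·(91 − 13)·52 = 2028.

Monopoly: PS = 1014; Perfect PD: PS = 2028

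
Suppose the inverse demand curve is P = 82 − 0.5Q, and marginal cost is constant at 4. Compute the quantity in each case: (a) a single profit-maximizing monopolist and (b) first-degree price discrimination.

Monopoly: Q = 78; Perfect PD: Q = 156

A monopolist chooses Q where MR = MC. MR = 82 − Q; setting this equal to 4 gives Q = 78 and P = 43.
Under first-degree price discrimination the firm charges each unit its demand price and produces up to where P = MC, i.e. Q = 156. Consumer surplus is zero; producer surplus equals total surplus.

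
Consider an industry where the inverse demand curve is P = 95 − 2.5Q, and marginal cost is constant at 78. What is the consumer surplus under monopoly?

CS = 14.45

A monopolist chooses Q where MR = MC. MR = 95 − 5Q; setting this equal to 78 gives Q = 3.4 and P = 86.5.
CS = ½·(95 − 86.5)·3.4 = 14.45.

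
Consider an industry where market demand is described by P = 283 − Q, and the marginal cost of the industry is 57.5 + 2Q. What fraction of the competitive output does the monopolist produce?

Q_m/Q_c = 0.75

Monopoly sets MR = MC: 283 − 2Q = 57.5 + 2Q ⇒ Q = 56.375, P = 283 − 56.375 = 226.625.
Under competition P = MC: 283 − Q = 57.5 + 2Q ⇒ Q = 451/6, P = 1247/6.
Ratio Q_m/Q_c = 56.375/(451/6) = 0.75.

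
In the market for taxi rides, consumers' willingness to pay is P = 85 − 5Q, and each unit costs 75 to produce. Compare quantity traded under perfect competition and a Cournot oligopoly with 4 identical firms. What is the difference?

Q falls by 0.4

Perfect competition: P = MC = 75, so 85 − 5Q = 75 and Q = 2.
Cournot with 4 identical firms: the symmetric best-response condition is 85 − 25q = 75. Each firm produces q = 0.4, total output Q = 1.6, price P = 77.
Change in quantity traded: 1.6 − 2 = −0.4.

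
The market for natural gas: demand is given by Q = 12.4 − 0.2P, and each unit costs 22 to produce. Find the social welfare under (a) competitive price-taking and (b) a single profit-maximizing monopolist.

Competition: TS = 160; Monopoly: TS = 120

Inverting demand: P = 62 − 5Q.
Perfect competition: P = MC = 22, so 62 − 5Q = 22 and Q = 8.
CS = ½·(62 − 22)·8 = 160; PS = (22 − 22)·8 = 0; TS = 160.
A monopolist chooses Q where MR = MC. MR = 62 − 10Q; setting this equal to 22 gives Q = 4 and P = 42.
CS = ½·(62 − 42)·4 = 40; PS = (42 − 22)·4 = 80; TS = 120.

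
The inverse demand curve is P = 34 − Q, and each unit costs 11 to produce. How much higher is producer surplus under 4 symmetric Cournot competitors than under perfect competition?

Producer surplus rises by 84.64

Perfect competition: P = MC = 11, so 34 − Q = 11 and Q = 23.
PS = (11 − 11)·23 = 0.
With 4 symmetric Cournot firms, each firm's FOC gives 34 − 5q = 11, so q = 4.6, Q = 4·4.6 = 18.4, and P = 15.6.
PS = (15.6 − 11)·18.4 = 84.64.
Change in producer surplus: 84.64 − 0 = 84.64.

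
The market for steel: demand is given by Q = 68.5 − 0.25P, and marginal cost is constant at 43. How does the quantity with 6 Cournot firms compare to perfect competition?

Inverting demand: P = 274 − 4Q.
Cournot with 6 identical firms: the symmetric best-response condition is 274 − 28q = 43. Each firm produces q = 8.25, total output Q = 49.5, price P = 76.
Competitive firms price at marginal cost: P = 43, giving Q = 57.75.

Cournot: Q = 49.5; Competition: Q = 57.75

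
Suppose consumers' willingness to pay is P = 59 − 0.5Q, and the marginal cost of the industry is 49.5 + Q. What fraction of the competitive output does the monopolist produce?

Q_m/Q_c = 0.75

Monopoly sets MR = MC: 59 − Q = 49.5 + Q ⇒ Q = 4.75, P = 59 − 0.5·4.75 = 56.625.
Competitive equilibrium sets price equal to marginal cost: 59 − 0.5Q = 49.5 + Q, so Q = 19/3 and P = 335/6.
Ratio Q_m/Q_c = 4.75/(19/3) = 0.75.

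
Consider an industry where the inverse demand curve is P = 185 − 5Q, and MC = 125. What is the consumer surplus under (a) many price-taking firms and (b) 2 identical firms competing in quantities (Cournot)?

Competition: CS = 360; Cournot: CS = 160

Competitive firms price at marginal cost: P = 125, giving Q = 12.
CS = ½·(185 − 125)·12 = 360.
With 2 symmetric Cournot firms, each firm's FOC gives 185 − 15q = 125, so q = 4, Q = 2·4 = 8, and P = 145.
CS = ½·(185 − 145)·8 = 160.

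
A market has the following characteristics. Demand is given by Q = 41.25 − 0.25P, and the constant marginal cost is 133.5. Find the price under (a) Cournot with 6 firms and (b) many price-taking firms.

Cournot: P = 138; Competition: P = 133.5

Inverting demand: P = 165 − 4Q.
Cournot with 6 identical firms: the symmetric best-response condition is 165 − 28q = 133.5. Each firm produces q = 1.125, total output Q = 6.75, price P = 138.
Under competition P = MC = 133.5, so Q = (165 − 133.5)/4 = 7.875.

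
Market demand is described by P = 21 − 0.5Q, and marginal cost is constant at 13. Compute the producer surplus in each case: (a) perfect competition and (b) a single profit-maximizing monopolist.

Perfect competition: P = MC = 13, so 21 − 0.5Q = 13 and Q = 16.
PS = (13 − 13)·16 = 0.
Monopoly sets MR = MC: 21 − Q = 13 ⇒ Q = 8, P = 21 − 0.5·8 = 17.
PS = (17 − 13)·8 = 32.

Competition: PS = 0; Monopoly: PS = 32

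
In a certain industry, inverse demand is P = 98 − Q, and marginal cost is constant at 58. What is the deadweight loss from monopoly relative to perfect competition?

Perfect competition: P = MC = 58, so 98 − Q = 58 and Q = 40.
Monopoly sets MR = MC: 98 − 2Q = 58 ⇒ Q = 20, P = 98 − 20 = 78.
DWL is the triangle between Q = 20 and Q = 40: ½·(40 − 20)·(78 − 58) = 200.

DWL = 200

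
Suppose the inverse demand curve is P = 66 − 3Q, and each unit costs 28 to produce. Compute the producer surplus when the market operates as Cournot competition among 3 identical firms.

PS = 90.25

In a 3-firm Cournot equilibrium, symmetry and the first-order condition give q = (66 − 28)/(12) = 19/6. So Q = 9.5 and P = 37.5.
PS = (37.5 − 28)·9.5 = 90.25.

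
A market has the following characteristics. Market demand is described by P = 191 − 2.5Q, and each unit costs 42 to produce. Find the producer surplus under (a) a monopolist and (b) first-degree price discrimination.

Monopoly: PS = 2220.1; Perfect PD: PS = 4440.2

Monopoly sets MR = MC: 191 − 5Q = 42 ⇒ Q = 29.8, P = 191 − 2.5·29.8 = 116.5.
PS = (116.5 − 42)·29.8 = 2220.1.
A perfectly discriminating monopolist sells every unit with P(Q) ≥ MC(Q), so output equals the competitive quantity Q = 59.6. Each buyer pays their reservation price, so CS = 0 and the firm captures all surplus.
PS = ½·(191 − 42)·59.6 = 4440.2.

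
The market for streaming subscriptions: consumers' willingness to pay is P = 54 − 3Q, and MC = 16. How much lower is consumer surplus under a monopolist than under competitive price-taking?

CS falls by 180.5

Competitive firms price at marginal cost: P = 16, giving Q = 38/3.
CS = ½·(54 − 16)·38/3 = 722/3.
A monopolist chooses Q where MR = MC. MR = 54 − 6Q; setting this equal to 16 gives Q = 19/3 and P = 35.
CS = ½·(54 − 35)·19/3 = 361/6.
Change in consumer surplus: 361/6 − 722/3 = −180.5.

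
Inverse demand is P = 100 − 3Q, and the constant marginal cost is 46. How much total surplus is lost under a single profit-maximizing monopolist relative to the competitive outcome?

DWL = 121.5

Under competition P = MC = 46, so Q = (100 − 46)/3 = 18.
A monopolist chooses Q where MR = MC. MR = 100 − 6Q; setting this equal to 46 gives Q = 9 and P = 73.
DWL is the triangle between Q = 9 and Q = 18: ½·(18 − 9)·(73 − 46) = 121.5.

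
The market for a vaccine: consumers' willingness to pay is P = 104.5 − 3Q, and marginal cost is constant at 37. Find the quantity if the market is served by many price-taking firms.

Q = 22.5

Perfect competition: P = MC = 37, so 104.5 − 3Q = 37 and Q = 22.5.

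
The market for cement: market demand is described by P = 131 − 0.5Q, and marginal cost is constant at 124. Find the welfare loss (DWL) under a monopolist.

Perfect competition: P = MC = 124, so 131 − 0.5Q = 124 and Q = 14.
The monopolist equates marginal revenue to marginal cost: 131 − Q = 124, so Q = 7. From demand, P = 127.5.
DWL is the triangle between Q = 7 and Q = 14: ½·(14 − 7)·(127.5 − 124) = 12.25.

DWL = 12.25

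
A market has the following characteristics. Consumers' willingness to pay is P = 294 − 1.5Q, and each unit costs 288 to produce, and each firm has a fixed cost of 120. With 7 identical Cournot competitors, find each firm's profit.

In a 7-firm Cournot equilibrium, symmetry and the first-order condition give q = (294 − 288)/(12) = 0.5. So Q = 3.5 and P = 288.75.
Each firm's profit = (288.75 − 288)·0.5 − 120 = −119.625.

π_i = −119.625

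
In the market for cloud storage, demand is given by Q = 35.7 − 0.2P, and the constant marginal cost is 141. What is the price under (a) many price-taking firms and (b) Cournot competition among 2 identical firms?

Inverting demand: P = 178.5 − 5Q.
Perfect competition: P = MC = 141, so 178.5 − 5Q = 141 and Q = 7.5.
In a 2-firm Cournot equilibrium, symmetry and the first-order condition give q = (178.5 − 141)/(15) = 2.5. So Q = 5 and P = 153.5.

Competition: P = 141; Cournot: P = 153.5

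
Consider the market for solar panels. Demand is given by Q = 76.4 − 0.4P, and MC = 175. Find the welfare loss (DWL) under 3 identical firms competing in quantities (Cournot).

DWL = 3.2

Inverting demand: P = 191 − 2.5Q.
Under competition P = MC = 175, so Q = (191 − 175)/2.5 = 6.4.
In a 3-firm Cournot equilibrium, symmetry and the first-order condition give q = (191 − 175)/(10) = 1.6. So Q = 4.8 and P = 179.
DWL is the triangle between Q = 4.8 and Q = 6.4: ½·(6.4 − 4.8)·(179 − 175) = 3.2.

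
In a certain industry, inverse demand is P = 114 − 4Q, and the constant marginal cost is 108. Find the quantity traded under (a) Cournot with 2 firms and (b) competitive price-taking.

In a 2-firm Cournot equilibrium, symmetry and the first-order condition give q = (114 − 108)/(12) = 0.5. So Q = 1 and P = 110.
Competitive firms price at marginal cost: P = 108, giving Q = 1.5.

Cournot: Q = 1; Competition: Q = 1.5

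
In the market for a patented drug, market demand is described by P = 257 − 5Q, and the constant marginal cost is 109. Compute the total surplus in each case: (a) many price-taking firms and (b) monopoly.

Competition: TS = 2190.4; Monopoly: TS = 1642.8

Competitive firms price at marginal cost: P = 109, giving Q = 29.6.
CS = ½·(257 − 109)·29.6 = 2190.4; PS = (109 − 109)·29.6 = 0; TS = 2190.4.
Monopoly sets MR = MC: 257 − 10Q = 109 ⇒ Q = 14.8, P = 257 − 5·14.8 = 183.
CS = ½·(257 − 183)·14.8 = 547.6; PS = (183 − 109)·14.8 = 1095.2; TS = 1642.8.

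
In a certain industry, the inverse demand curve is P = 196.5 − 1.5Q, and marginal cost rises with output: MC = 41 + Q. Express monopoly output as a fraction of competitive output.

The monopolist equates marginal revenue to marginal cost: 196.5 − 3Q = 41 + Q, so Q = 38.875. From demand, P = 2211/16.
Under competition P = MC: 196.5 − 1.5Q = 41 + Q ⇒ Q = 62.2, P = 103.2.
Ratio Q_m/Q_c = 38.875/62.2 = 0.625.

Q_m/Q_c = 0.625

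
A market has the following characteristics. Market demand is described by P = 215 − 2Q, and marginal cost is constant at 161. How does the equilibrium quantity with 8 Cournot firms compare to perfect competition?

Cournot: Q = 24; Competition: Q = 27

With 8 symmetric Cournot firms, each firm's FOC gives 215 − 18q = 161, so q = 3, Q = 8·3 = 24, and P = 167.
Competitive firms price at marginal cost: P = 161, giving Q = 27.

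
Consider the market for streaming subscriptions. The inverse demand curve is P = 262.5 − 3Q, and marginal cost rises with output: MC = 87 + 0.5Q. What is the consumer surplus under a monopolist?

Monopoly sets MR = MC: 262.5 − 6Q = 87 + 0.5Q ⇒ Q = 27, P = 262.5 − 3·27 = 181.5.
CS = ½·(262.5 − 181.5)·27 = 1093.5.

CS = 1093.5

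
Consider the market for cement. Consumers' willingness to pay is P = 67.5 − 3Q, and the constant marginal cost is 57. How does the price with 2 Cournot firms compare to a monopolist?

In a 2-firm Cournot equilibrium, symmetry and the first-order condition give q = (67.5 − 57)/(9) = 7/6. So Q = 7/3 and P = 60.5.
A monopolist chooses Q where MR = MC. MR = 67.5 − 6Q; setting this equal to 57 gives Q = 1.75 and P = 62.25.

Cournot: P = 60.5; Monopoly: P = 62.25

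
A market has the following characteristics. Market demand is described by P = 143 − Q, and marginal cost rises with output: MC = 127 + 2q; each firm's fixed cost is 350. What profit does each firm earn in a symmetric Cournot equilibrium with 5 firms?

π_i = −342

In a 5-firm Cournot equilibrium, symmetry and the first-order condition give q = (143 − 127)/(8) = 2. So Q = 10 and P = 133.
Each firm's profit = 133·2 − (127·2 + ½·2·2²) − 350 = −342.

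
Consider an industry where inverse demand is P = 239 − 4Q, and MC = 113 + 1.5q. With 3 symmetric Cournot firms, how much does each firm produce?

q_i = 7.2

Cournot with 3 identical firms: the symmetric best-response condition is 239 − 16q = 113 + 1.5q. Each firm produces q = 7.2, total output Q = 21.6, price P = 152.6.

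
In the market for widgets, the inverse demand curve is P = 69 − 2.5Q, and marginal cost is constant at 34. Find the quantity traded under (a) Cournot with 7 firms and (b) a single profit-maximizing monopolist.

In a 7-firm Cournot equilibrium, symmetry and the first-order condition give q = (69 − 34)/(20) = 1.75. So Q = 12.25 and P = 38.375.
A monopolist chooses Q where MR = MC. MR = 69 − 5Q; setting this equal to 34 gives Q = 7 and P = 51.5.

Cournot: Q = 12.25; Monopoly: Q = 7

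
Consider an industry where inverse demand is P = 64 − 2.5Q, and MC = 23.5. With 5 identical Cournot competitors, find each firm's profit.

In a 5-firm Cournot equilibrium, symmetry and the first-order condition give q = (64 − 23.5)/(15) = 2.7. So Q = 13.5 and P = 30.25.
Each firm's profit = (30.25 − 23.5)·2.7 = 18.225.

π_i = 18.225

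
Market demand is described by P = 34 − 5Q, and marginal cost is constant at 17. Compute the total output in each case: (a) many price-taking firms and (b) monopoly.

Under competition P = MC = 17, so Q = (34 − 17)/5 = 3.4.
The monopolist equates marginal revenue to marginal cost: 34 − 10Q = 17, so Q = 1.7. From demand, P = 25.5.

Competition: Q = 3.4; Monopoly: Q = 1.7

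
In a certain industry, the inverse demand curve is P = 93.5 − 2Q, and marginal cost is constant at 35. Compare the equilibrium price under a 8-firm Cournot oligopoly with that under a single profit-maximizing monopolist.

Cournot: P = 41.5; Monopoly: P = 64.25

In a 8-firm Cournot equilibrium, symmetry and the first-order condition give q = (93.5 − 35)/(18) = 3.25. So Q = 26 and P = 41.5.
The monopolist equates marginal revenue to marginal cost: 93.5 − 4Q = 35, so Q = 14.625. From demand, P = 64.25.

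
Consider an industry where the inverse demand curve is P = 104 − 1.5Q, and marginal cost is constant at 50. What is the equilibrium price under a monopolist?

P = 77

Monopoly sets MR = MC: 104 − 3Q = 50 ⇒ Q = 18, P = 104 − 1.5·18 = 77.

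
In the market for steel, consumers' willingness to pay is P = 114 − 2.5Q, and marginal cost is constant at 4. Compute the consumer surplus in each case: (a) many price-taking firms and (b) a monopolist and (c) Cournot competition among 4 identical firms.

Competition: CS = 2420; Monopoly: CS = 605; Cournot: CS = 1548.8

Competitive firms price at marginal cost: P = 4, giving Q = 44.
CS = ½·(114 − 4)·44 = 2420.
A monopolist chooses Q where MR = MC. MR = 114 − 5Q; setting this equal to 4 gives Q = 22 and P = 59.
CS = ½·(114 − 59)·22 = 605.
Cournot with 4 identical firms: the symmetric best-response condition is 114 − 12.5q = 4. Each firm produces q = 8.8, total output Q = 35.2, price P = 26.
CS = ½·(114 − 26)·35.2 = 1548.8.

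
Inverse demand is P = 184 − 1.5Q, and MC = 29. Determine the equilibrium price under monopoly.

P = 106.5

The monopolist equates marginal revenue to marginal cost: 184 − 3Q = 29, so Q = 155/3. From demand, P = 106.5.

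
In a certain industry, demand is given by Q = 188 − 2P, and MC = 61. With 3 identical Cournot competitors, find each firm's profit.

π_i = 136.125

Inverting demand: P = 94 − 0.5Q.
In a 3-firm Cournot equilibrium, symmetry and the first-order condition give q = (94 − 61)/(2) = 16.5. So Q = 49.5 and P = 69.25.
Each firm's profit = (69.25 − 61)·16.5 = 136.125.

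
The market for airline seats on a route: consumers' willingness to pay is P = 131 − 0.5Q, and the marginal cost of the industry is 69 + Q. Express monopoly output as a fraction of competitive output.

Q_m/Q_c = 0.75

Monopoly sets MR = MC: 131 − Q = 69 + Q ⇒ Q = 31, P = 131 − 0.5·31 = 115.5.
Competitive equilibrium sets price equal to marginal cost: 131 − 0.5Q = 69 + Q, so Q = 124/3 and P = 331/3.
Ratio Q_m/Q_c = 31/(124/3) = 0.75.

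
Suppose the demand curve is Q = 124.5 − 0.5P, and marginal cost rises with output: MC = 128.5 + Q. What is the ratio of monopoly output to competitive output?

Q_m/Q_c = 0.6

Inverting demand: P = 249 − 2Q.
Monopoly sets MR = MC: 249 − 4Q = 128.5 + Q ⇒ Q = 24.1, P = 249 − 2·24.1 = 200.8.
Competitive equilibrium sets price equal to marginal cost: 249 − 2Q = 128.5 + Q, so Q = 241/6 and P = 506/3.
Ratio Q_m/Q_c = 24.1/(241/6) = 0.6.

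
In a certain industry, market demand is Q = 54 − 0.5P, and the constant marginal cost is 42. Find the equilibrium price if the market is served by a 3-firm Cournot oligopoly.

P = 58.5

Inverting demand: P = 108 − 2Q.
With 3 symmetric Cournot firms, each firm's FOC gives 108 − 8q = 42, so q = 8.25, Q = 3·8.25 = 24.75, and P = 58.5.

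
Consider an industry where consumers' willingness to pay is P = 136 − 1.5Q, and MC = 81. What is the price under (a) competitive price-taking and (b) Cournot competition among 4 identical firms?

Competition: P = 81; Cournot: P = 92

Competitive firms price at marginal cost: P = 81, giving Q = 110/3.
With 4 symmetric Cournot firms, each firm's FOC gives 136 − 7.5q = 81, so q = 22/3, Q = 4·22/3 = 88/3, and P = 92.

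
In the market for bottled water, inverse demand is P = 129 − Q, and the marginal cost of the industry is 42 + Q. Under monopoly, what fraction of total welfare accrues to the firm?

PS/TS = 0.75

A monopolist chooses Q where MR = MC. MR = 129 − 2Q; setting this equal to 42 + Q gives Q = 29 and P = 100.
CS = ½·(129 − 100)·29 = 420.5.
PS = P·Q − VC(Q) = 100·29 − (42·29 + ½·1·29²) = 1261.5.
Share captured = PS/TS = 1261.5/1682 = 0.75.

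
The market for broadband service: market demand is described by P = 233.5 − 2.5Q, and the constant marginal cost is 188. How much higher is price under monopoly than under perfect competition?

Competitive firms price at marginal cost: P = 188, giving Q = 18.2.
The monopolist equates marginal revenue to marginal cost: 233.5 − 5Q = 188, so Q = 9.1. From demand, P = 210.75.
Change in price: 210.75 − 188 = 22.75.

Price rises by 22.75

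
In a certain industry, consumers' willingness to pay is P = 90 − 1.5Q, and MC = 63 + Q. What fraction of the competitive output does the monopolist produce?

Q_m/Q_c = 0.625

Monopoly sets MR = MC: 90 − 3Q = 63 + Q ⇒ Q = 6.75, P = 90 − 1.5·6.75 = 79.875.
Competitive equilibrium sets price equal to marginal cost: 90 − 1.5Q = 63 + Q, so Q = 10.8 and P = 73.8.
Ratio Q_m/Q_c = 6.75/10.8 = 0.625.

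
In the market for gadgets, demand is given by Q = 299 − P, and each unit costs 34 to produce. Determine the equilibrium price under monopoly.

Inverting demand: P = 299 − Q.
The monopolist equates marginal revenue to marginal cost: 299 − 2Q = 34, so Q = 132.5. From demand, P = 166.5.

P = 166.5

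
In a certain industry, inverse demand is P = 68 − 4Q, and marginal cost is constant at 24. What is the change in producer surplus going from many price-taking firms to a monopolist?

PS rises by 121

Under competition P = MC = 24, so Q = (68 − 24)/4 = 11.
PS = (24 − 24)·11 = 0.
Monopoly sets MR = MC: 68 − 8Q = 24 ⇒ Q = 5.5, P = 68 − 4·5.5 = 46.
PS = (46 − 24)·5.5 = 121.
Change in producer surplus: 121 − 0 = 121.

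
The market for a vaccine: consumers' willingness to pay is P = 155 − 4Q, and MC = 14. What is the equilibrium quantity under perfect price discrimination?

Under first-degree price discrimination the firm charges each unit its demand price and produces up to where P = MC, i.e. Q = 35.25. Consumer surplus is zero; producer surplus equals total surplus.

Q = 35.25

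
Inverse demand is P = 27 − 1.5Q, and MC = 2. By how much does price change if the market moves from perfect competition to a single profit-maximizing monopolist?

Under competition P = MC = 2, so Q = (27 − 2)/1.5 = 50/3.
The monopolist equates marginal revenue to marginal cost: 27 − 3Q = 2, so Q = 25/3. From demand, P = 14.5.
Change in price: 14.5 − 2 = 12.5.

Price rises by 12.5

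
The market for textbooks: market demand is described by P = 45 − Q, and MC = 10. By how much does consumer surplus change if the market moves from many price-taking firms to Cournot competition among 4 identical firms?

Perfect competition: P = MC = 10, so 45 − Q = 10 and Q = 35.
CS = ½·(45 − 10)·35 = 612.5.
With 4 symmetric Cournot firms, each firm's FOC gives 45 − 5q = 10, so q = 7, Q = 4·7 = 28, and P = 17.
CS = ½·(45 − 17)·28 = 392.
Change in consumer surplus: 392 − 612.5 = −220.5.

Consumer surplus falls by 220.5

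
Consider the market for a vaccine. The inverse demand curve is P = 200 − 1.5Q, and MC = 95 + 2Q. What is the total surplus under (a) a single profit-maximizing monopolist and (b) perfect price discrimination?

Monopoly: TS = 1433.25; Perfect PD: TS = 1575

A monopolist chooses Q where MR = MC. MR = 200 − 3Q; setting this equal to 95 + 2Q gives Q = 21 and P = 168.5.
CS = ½·(200 − 168.5)·21 = 330.75; PS = (168.5·21 − 95·21 − ½·2·21²) = 1102.5; TS = 1433.25.
With perfect price discrimination, output is the efficient level Q = 30 (where demand meets MC), but every buyer pays their willingness to pay: CS = 0 and PS = total surplus.
TS = 1575 (equal to competitive TS).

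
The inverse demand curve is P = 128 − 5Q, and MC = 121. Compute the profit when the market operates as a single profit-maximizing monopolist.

A monopolist chooses Q where MR = MC. MR = 128 − 10Q; setting this equal to 121 gives Q = 0.7 and P = 124.5.
Profit = (124.5 − 121)·0.7 = 2.45.

Profit = 2.45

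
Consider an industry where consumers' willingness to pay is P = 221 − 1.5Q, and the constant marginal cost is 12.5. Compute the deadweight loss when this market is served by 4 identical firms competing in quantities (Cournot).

Competitive firms price at marginal cost: P = 12.5, giving Q = 139.
Cournot with 4 identical firms: the symmetric best-response condition is 221 − 7.5q = 12.5. Each firm produces q = 27.8, total output Q = 111.2, price P = 54.2.
DWL is the triangle between Q = 111.2 and Q = 139: ½·(139 − 111.2)·(54.2 − 12.5) = 579.63.

DWL = 579.63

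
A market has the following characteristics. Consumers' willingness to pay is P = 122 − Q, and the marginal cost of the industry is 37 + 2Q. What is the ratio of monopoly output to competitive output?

Q_m/Q_c = 0.75

The monopolist equates marginal revenue to marginal cost: 122 − 2Q = 37 + 2Q, so Q = 21.25. From demand, P = 100.75.
Competitive equilibrium sets price equal to marginal cost: 122 − Q = 37 + 2Q, so Q = 85/3 and P = 281/3.
Ratio Q_m/Q_c = 21.25/(85/3) = 0.75.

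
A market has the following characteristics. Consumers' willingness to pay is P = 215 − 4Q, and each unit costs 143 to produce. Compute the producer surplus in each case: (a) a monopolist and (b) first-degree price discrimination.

Monopoly: PS = 324; Perfect PD: PS = 648

The monopolist equates marginal revenue to marginal cost: 215 − 8Q = 143, so Q = 9. From demand, P = 179.
PS = (179 − 143)·9 = 324.
With perfect price discrimination, output is the efficient level Q = 18 (where demand meets MC), but every buyer pays their willingness to pay: CS = 0 and PS = total surplus.
PS = ½·(215 − 143)·18 = 648.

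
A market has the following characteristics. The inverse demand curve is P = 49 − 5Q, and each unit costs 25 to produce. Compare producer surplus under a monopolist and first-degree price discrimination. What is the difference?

Producer surplus rises by 28.8

Monopoly sets MR = MC: 49 − 10Q = 25 ⇒ Q = 2.4, P = 49 − 5·2.4 = 37.
PS = (37 − 25)·2.4 = 28.8.
With perfect price discrimination, output is the efficient level Q = 4.8 (where demand meets MC), but every buyer pays their willingness to pay: CS = 0 and PS = total surplus.
PS = ½·(49 − 25)·4.8 = 57.6.
Change in producer surplus: 57.6 − 28.8 = 28.8.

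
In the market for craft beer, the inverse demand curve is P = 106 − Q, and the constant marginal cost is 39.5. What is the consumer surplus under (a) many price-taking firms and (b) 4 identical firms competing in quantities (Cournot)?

Competitive firms price at marginal cost: P = 39.5, giving Q = 66.5.
CS = ½·(106 − 39.5)·66.5 = 2211.125.
Cournot with 4 identical firms: the symmetric best-response condition is 106 − 5q = 39.5. Each firm produces q = 13.3, total output Q = 53.2, price P = 52.8.
CS = ½·(106 − 52.8)·53.2 = 1415.12.

Competition: CS = 2211.125; Cournot: CS = 1415.12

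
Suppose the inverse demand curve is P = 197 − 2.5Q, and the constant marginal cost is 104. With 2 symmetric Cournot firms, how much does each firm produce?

Cournot with 2 identical firms: the symmetric best-response condition is 197 − 7.5q = 104. Each firm produces q = 12.4, total output Q = 24.8, price P = 135.

q_i = 12.4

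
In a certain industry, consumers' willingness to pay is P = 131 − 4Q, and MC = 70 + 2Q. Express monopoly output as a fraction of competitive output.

The monopolist equates marginal revenue to marginal cost: 131 − 8Q = 70 + 2Q, so Q = 6.1. From demand, P = 106.6.
Under competition P = MC: 131 − 4Q = 70 + 2Q ⇒ Q = 61/6, P = 271/3.
Ratio Q_m/Q_c = 6.1/(61/6) = 0.6.

Q_m/Q_c = 0.6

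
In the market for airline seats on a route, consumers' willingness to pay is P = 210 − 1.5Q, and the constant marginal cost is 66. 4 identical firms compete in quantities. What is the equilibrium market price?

P = 94.8

Cournot with 4 identical firms: the symmetric best-response condition is 210 − 7.5q = 66. Each firm produces q = 19.2, total output Q = 76.8, price P = 94.8.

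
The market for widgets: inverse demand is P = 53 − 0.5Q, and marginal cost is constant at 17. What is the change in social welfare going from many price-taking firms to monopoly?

Social welfare falls by 324

Perfect competition: P = MC = 17, so 53 − 0.5Q = 17 and Q = 72.
CS = ½·(53 − 17)·72 = 1296; PS = (17 − 17)·72 = 0; TS = 1296.
The monopolist equates marginal revenue to marginal cost: 53 − Q = 17, so Q = 36. From demand, P = 35.
CS = ½·(53 − 35)·36 = 324; PS = (35 − 17)·36 = 648; TS = 972.
Change in social welfare: 972 − 1296 = −324.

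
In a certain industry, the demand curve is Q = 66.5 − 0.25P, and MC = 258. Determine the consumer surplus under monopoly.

Inverting demand: P = 266 − 4Q.
A monopolist chooses Q where MR = MC. MR = 266 − 8Q; setting this equal to 258 gives Q = 1 and P = 262.
CS = ½·(266 − 262)·1 = 2.

CS = 2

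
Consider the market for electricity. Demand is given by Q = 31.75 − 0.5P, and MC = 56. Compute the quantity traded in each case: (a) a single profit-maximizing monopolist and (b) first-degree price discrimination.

Inverting demand: P = 63.5 − 2Q.
Monopoly sets MR = MC: 63.5 − 4Q = 56 ⇒ Q = 1.875, P = 63.5 − 2·1.875 = 59.75.
With perfect price discrimination, output is the efficient level Q = 3.75 (where demand meets MC), but every buyer pays their willingness to pay: CS = 0 and PS = total surplus.

Monopoly: Q = 1.875; Perfect PD: Q = 3.75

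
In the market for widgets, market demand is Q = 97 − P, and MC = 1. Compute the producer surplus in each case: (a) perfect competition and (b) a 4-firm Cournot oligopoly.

Competition: PS = 0; Cournot: PS = 1474.56

Inverting demand: P = 97 − Q.
Perfect competition: P = MC = 1, so 97 − Q = 1 and Q = 96.
PS = (1 − 1)·96 = 0.
In a 4-firm Cournot equilibrium, symmetry and the first-order condition give q = (97 − 1)/(5) = 19.2. So Q = 76.8 and P = 20.2.
PS = (20.2 − 1)·76.8 = 1474.56.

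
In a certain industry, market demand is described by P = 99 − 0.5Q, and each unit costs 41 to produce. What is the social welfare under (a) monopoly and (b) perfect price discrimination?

Monopoly: TS = 2523; Perfect PD: TS = 3364

Monopoly sets MR = MC: 99 − Q = 41 ⇒ Q = 58, P = 99 − 0.5·58 = 70.
CS = ½·(99 − 70)·58 = 841; PS = (70 − 41)·58 = 1682; TS = 2523.
Under first-degree price discrimination the firm charges each unit its demand price and produces up to where P = MC, i.e. Q = 116. Consumer surplus is zero; producer surplus equals total surplus.
TS = 3364 (equal to competitive TS).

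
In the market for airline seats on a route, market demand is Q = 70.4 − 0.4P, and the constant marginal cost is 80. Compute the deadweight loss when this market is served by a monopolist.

DWL = 460.8

Inverting demand: P = 176 − 2.5Q.
Under competition P = MC = 80, so Q = (176 − 80)/2.5 = 38.4.
The monopolist equates marginal revenue to marginal cost: 176 − 5Q = 80, so Q = 19.2. From demand, P = 128.
DWL is the triangle between Q = 19.2 and Q = 38.4: ½·(38.4 − 19.2)·(128 − 80) = 460.8.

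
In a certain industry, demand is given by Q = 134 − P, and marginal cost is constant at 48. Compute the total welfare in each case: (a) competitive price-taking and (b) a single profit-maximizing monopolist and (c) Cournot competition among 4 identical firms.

Inverting demand: P = 134 − Q.
Perfect competition: P = MC = 48, so 134 − Q = 48 and Q = 86.
CS = ½·(134 − 48)·86 = 3698; PS = (48 − 48)·86 = 0; TS = 3698.
Monopoly sets MR = MC: 134 − 2Q = 48 ⇒ Q = 43, P = 134 − 43 = 91.
CS = ½·(134 − 91)·43 = 924.5; PS = (91 − 48)·43 = 1849; TS = 2773.5.
In a 4-firm Cournot equilibrium, symmetry and the first-order condition give q = (134 − 48)/(5) = 17.2. So Q = 68.8 and P = 65.2.
CS = ½·(134 − 65.2)·68.8 = 2366.72; PS = (65.2 − 48)·68.8 = 1183.36; TS = 3550.08.

Competition: TS = 3698; Monopoly: TS = 2773.5; Cournot: TS = 3550.08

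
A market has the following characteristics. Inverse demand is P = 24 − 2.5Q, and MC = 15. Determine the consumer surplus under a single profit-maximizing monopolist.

CS = 4.05

Monopoly sets MR = MC: 24 − 5Q = 15 ⇒ Q = 1.8, P = 24 − 2.5·1.8 = 19.5.
CS = ½·(24 − 19.5)·1.8 = 4.05.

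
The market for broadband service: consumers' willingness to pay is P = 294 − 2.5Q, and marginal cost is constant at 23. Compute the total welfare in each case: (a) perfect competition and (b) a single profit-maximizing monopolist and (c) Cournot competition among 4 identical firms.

Under competition P = MC = 23, so Q = (294 − 23)/2.5 = 108.4.
CS = ½·(294 − 23)·108.4 = 14688.2; PS = (23 − 23)·108.4 = 0; TS = 14688.2.
The monopolist equates marginal revenue to marginal cost: 294 − 5Q = 23, so Q = 54.2. From demand, P = 158.5.
CS = ½·(294 − 158.5)·54.2 = 3672.05; PS = (158.5 − 23)·54.2 = 7344.1; TS = 11016.15.
In a 4-firm Cournot equilibrium, symmetry and the first-order condition give q = (294 − 23)/(12.5) = 21.68. So Q = 86.72 and P = 77.2.
CS = ½·(294 − 77.2)·86.72 = 9400.448; PS = (77.2 − 23)·86.72 = 4700.224; TS = 14100.672.

Competition: TS = 14688.2; Monopoly: TS = 11016.15; Cournot: TS = 14100.672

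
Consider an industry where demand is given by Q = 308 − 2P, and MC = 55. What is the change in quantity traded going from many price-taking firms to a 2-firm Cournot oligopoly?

Inverting demand: P = 154 − 0.5Q.
Under competition P = MC = 55, so Q = (154 − 55)/0.5 = 198.
With 2 symmetric Cournot firms, each firm's FOC gives 154 − 1.5q = 55, so q = 66, Q = 2·66 = 132, and P = 88.
Change in quantity traded: 132 − 198 = −66.

Quantity traded falls by 66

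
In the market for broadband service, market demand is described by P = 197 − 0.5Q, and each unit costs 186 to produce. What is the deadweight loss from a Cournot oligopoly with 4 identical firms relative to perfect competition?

Competitive firms price at marginal cost: P = 186, giving Q = 22.
With 4 symmetric Cournot firms, each firm's FOC gives 197 − 2.5q = 186, so q = 4.4, Q = 4·4.4 = 17.6, and P = 188.2.
DWL is the triangle between Q = 17.6 and Q = 22: ½·(22 − 17.6)·(188.2 − 186) = 4.84.

DWL = 4.84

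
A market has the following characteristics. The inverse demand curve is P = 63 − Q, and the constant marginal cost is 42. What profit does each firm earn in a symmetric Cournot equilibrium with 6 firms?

π_i = 9

With 6 symmetric Cournot firms, each firm's FOC gives 63 − 7q = 42, so q = 3, Q = 6·3 = 18, and P = 45.
Each firm's profit = (45 − 42)·3 = 9.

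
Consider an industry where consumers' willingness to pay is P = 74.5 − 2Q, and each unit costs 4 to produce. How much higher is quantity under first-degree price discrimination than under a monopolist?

Quantity rises by 17.625

A monopolist chooses Q where MR = MC. MR = 74.5 − 4Q; setting this equal to 4 gives Q = 17.625 and P = 39.25.
Under first-degree price discrimination the firm charges each unit its demand price and produces up to where P = MC, i.e. Q = 35.25. Consumer surplus is zero; producer surplus equals total surplus.
Change in quantity: 35.25 − 17.625 = 17.625.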